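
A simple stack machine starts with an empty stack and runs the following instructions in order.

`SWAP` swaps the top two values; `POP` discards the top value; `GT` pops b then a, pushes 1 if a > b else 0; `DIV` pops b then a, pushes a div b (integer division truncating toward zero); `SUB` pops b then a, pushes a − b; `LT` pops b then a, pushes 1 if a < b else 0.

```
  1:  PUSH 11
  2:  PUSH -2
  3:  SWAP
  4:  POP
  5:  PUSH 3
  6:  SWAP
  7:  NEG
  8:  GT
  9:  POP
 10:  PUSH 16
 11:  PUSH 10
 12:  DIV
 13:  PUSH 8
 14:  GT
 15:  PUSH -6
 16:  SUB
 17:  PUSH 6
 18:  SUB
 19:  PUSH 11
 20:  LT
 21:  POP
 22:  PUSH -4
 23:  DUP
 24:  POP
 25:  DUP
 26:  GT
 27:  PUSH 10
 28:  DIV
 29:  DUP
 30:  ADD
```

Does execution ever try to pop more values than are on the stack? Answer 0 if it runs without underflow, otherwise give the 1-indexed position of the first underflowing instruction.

PUSH 11 -> [11]
PUSH -2 -> [11, -2]
SWAP    -> [-2, 11]
POP     -> [-2]
PUSH 3  -> [-2, 3]
SWAP    -> [3, -2]
NEG     -> [3, 2]
GT      -> [1]
POP     -> []
PUSH 16 -> [16]
PUSH 10 -> [16, 10]
DIV     -> [1]
PUSH 8  -> [1, 8]
GT      -> [0]
PUSH -6 -> [0, -6]
SUB     -> [6]
PUSH 6  -> [6, 6]
SUB     -> [0]
PUSH 11 -> [0, 11]
LT      -> [1]
POP     -> []
PUSH -4 -> [-4]
DUP     -> [-4, -4]
POP     -> [-4]
DUP     -> [-4, -4]
GT      -> [0]
PUSH 10 -> [0, 10]
DIV     -> [0]
DUP     -> [0, 0]
ADD     -> [0]

0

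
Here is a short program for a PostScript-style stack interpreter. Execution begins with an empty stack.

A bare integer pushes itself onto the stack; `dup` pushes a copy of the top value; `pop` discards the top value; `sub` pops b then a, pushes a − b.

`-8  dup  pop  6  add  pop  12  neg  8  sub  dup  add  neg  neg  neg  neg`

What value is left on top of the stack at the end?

-8  : -8
dup : -8 -8
pop : -8
6   : -8 6
add : -2
pop : (empty)
12  : 12
neg : -12
8   : -12 8
sub : -20
dup : -20 -20
add : -40
neg : 40
neg : -40
neg : 40
neg : -40

-40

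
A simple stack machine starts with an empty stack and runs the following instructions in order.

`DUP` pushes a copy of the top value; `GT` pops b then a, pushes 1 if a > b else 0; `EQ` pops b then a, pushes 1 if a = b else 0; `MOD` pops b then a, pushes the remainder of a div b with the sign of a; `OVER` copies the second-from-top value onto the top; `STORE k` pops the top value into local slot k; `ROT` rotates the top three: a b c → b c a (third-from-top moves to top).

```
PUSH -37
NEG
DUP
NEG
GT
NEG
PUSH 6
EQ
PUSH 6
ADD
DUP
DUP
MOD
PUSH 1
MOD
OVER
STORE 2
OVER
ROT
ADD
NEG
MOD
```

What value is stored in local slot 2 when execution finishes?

6

PUSH -37 : -37
NEG      : 37
DUP      : 37 37
NEG      : 37 -37
GT       : 1
NEG      : -1
PUSH 6   : -1 6
EQ       : 0
PUSH 6   : 0 6
ADD      : 6
DUP      : 6 6
DUP      : 6 6 6
MOD      : 6 0
PUSH 1   : 6 0 1
MOD      : 6 0
OVER     : 6 0 6
STORE 2  : 6 0
OVER     : 6 0 6
ROT      : 0 6 6
ADD      : 0 12
NEG      : 0 -12
MOD      : 0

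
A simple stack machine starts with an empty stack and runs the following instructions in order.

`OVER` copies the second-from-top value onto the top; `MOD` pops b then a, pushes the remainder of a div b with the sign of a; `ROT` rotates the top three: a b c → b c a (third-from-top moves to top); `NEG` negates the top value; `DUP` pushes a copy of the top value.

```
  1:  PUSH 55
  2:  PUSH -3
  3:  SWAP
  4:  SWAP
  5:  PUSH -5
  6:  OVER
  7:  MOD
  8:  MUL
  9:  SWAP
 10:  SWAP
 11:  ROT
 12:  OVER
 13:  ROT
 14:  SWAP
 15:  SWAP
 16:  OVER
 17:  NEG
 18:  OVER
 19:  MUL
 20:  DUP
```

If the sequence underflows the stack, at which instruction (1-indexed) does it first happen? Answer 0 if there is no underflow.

PUSH 55 -> 55
PUSH -3 -> 55 -3
SWAP    -> -3 55
SWAP    -> 55 -3
PUSH -5 -> 55 -3 -5
OVER    -> 55 -3 -5 -3
MOD     -> 55 -3 -2
MUL     -> 55 6
SWAP    -> 6 55
SWAP    -> 55 6
ROT  — needs 3 operands, stack has 2 → underflow

11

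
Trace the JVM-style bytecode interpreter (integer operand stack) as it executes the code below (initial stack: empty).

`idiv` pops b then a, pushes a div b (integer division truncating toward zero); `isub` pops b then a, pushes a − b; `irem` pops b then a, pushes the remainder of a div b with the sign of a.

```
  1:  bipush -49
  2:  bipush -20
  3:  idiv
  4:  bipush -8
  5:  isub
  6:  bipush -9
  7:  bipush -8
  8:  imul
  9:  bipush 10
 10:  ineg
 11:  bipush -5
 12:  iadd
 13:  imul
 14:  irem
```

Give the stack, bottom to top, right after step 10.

[10, 72, -10]

bipush -49 → -49
bipush -20 → -49 -20
idiv       → 2
bipush -8  → 2 -8
isub       → 10
bipush -9  → 10 -9
bipush -8  → 10 -9 -8
imul       → 10 72
bipush 10  → 10 72 10
ineg       → 10 72 -10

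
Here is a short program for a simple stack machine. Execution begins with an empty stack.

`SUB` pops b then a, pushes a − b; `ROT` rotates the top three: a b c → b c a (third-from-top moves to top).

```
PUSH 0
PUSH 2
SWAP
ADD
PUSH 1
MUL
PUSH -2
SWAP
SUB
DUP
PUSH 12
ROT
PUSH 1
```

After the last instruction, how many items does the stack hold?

4

PUSH 0   [0]
PUSH 2   [0, 2]
SWAP     [2, 0]
ADD      [2]
PUSH 1   [2, 1]
MUL      [2]
PUSH -2  [2, -2]
SWAP     [-2, 2]
SUB      [-4]
DUP      [-4, -4]
PUSH 12  [-4, -4, 12]
ROT      [-4, 12, -4]
PUSH 1   [-4, 12, -4, 1]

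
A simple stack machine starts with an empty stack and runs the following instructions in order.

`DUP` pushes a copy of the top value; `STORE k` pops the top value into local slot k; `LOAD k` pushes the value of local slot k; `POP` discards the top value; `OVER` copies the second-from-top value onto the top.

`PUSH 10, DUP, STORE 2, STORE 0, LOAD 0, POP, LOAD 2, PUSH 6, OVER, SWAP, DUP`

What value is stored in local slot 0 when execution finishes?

10

PUSH 10 : [10]
DUP     : [10, 10]
STORE 2 : [10]
STORE 0 : []
LOAD 0  : [10]
POP     : []
LOAD 2  : [10]
PUSH 6  : [10, 6]
OVER    : [10, 6, 10]
SWAP    : [10, 10, 6]
DUP     : [10, 10, 6, 6]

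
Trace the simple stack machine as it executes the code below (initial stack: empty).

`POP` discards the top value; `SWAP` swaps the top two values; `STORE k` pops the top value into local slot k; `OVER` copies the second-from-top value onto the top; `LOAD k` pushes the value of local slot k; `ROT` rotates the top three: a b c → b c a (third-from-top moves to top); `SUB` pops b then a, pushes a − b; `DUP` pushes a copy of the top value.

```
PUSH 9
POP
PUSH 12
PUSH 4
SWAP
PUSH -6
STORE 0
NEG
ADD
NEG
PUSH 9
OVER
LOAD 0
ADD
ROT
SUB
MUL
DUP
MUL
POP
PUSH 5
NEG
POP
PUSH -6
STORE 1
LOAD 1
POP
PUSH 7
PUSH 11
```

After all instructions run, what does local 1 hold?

-6

PUSH 9   [9]
POP      []
PUSH 12  [12]
PUSH 4   [12, 4]
SWAP     [4, 12]
PUSH -6  [4, 12, -6]
STORE 0  [4, 12]
NEG      [4, -12]
ADD      [-8]
NEG      [8]
PUSH 9   [8, 9]
OVER     [8, 9, 8]
LOAD 0   [8, 9, 8, -6]
ADD      [8, 9, 2]
ROT      [9, 2, 8]
SUB      [9, -6]
MUL      [-54]
DUP      [-54, -54]
MUL      [2916]
POP      []
PUSH 5   [5]
NEG      [-5]
POP      []
PUSH -6  [-6]
STORE 1  []
LOAD 1   [-6]
POP      []
PUSH 7   [7]
PUSH 11  [7, 11]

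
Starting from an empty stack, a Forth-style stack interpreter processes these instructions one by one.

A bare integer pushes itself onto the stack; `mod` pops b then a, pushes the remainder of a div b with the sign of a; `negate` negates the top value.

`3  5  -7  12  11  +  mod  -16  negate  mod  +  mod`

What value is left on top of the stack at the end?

3      : [3]
5      : [3, 5]
-7     : [3, 5, -7]
12     : [3, 5, -7, 12]
11     : [3, 5, -7, 12, 11]
+      : [3, 5, -7, 23]
mod    : [3, 5, -7]
-16    : [3, 5, -7, -16]
negate : [3, 5, -7, 16]
mod    : [3, 5, -7]
+      : [3, -2]
mod    : [1]

1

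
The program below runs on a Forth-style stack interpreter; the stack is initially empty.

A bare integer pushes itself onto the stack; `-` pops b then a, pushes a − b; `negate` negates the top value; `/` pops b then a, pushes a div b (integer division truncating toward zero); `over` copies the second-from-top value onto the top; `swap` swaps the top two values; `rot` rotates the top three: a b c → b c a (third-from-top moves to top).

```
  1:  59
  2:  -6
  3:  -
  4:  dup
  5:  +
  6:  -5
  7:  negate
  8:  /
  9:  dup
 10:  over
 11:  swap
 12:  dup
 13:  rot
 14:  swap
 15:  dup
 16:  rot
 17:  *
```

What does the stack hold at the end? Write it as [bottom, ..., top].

[26, 26, 26, 676]

59     : [59]
-6     : [59, -6]
-      : [65]
dup    : [65, 65]
+      : [130]
-5     : [130, -5]
negate : [130, 5]
/      : [26]
dup    : [26, 26]
over   : [26, 26, 26]
swap   : [26, 26, 26]
dup    : [26, 26, 26, 26]
rot    : [26, 26, 26, 26]
swap   : [26, 26, 26, 26]
dup    : [26, 26, 26, 26, 26]
rot    : [26, 26, 26, 26, 26]
*      : [26, 26, 26, 676]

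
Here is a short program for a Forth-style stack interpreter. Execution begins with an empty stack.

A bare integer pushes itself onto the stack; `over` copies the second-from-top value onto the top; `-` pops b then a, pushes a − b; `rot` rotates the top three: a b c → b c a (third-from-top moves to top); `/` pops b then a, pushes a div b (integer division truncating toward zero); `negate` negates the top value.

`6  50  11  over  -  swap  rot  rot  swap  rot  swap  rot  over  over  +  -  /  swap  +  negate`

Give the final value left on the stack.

-49

6      -> 6
50     -> 6 50
11     -> 6 50 11
over   -> 6 50 11 50
-      -> 6 50 -39
swap   -> 6 -39 50
rot    -> -39 50 6
rot    -> 50 6 -39
swap   -> 50 -39 6
rot    -> -39 6 50
swap   -> -39 50 6
rot    -> 50 6 -39
over   -> 50 6 -39 6
over   -> 50 6 -39 6 -39
+      -> 50 6 -39 -33
-      -> 50 6 -6
/      -> 50 -1
swap   -> -1 50
+      -> 49
negate -> -49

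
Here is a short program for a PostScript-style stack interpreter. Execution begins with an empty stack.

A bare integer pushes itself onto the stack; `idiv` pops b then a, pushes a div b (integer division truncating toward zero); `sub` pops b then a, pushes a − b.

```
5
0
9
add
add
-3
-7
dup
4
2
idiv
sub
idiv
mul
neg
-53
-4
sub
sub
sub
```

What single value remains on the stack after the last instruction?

-35

5     5
0     5 0
9     5 0 9
add   5 9
add   14
-3    14 -3
-7    14 -3 -7
dup   14 -3 -7 -7
4     14 -3 -7 -7 4
2     14 -3 -7 -7 4 2
idiv  14 -3 -7 -7 2
sub   14 -3 -7 -9
idiv  14 -3 0
mul   14 0
neg   14 0
-53   14 0 -53
-4    14 0 -53 -4
sub   14 0 -49
sub   14 49
sub   -35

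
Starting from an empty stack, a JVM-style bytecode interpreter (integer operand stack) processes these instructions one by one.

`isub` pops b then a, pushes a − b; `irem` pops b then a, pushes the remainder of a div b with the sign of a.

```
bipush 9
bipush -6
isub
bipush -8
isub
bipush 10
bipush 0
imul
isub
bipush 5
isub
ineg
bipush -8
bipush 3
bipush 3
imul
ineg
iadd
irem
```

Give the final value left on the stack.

bipush 9   [9]
bipush -6  [9, -6]
isub       [15]
bipush -8  [15, -8]
isub       [23]
bipush 10  [23, 10]
bipush 0   [23, 10, 0]
imul       [23, 0]
isub       [23]
bipush 5   [23, 5]
isub       [18]
ineg       [-18]
bipush -8  [-18, -8]
bipush 3   [-18, -8, 3]
bipush 3   [-18, -8, 3, 3]
imul       [-18, -8, 9]
ineg       [-18, -8, -9]
iadd       [-18, -17]
irem       [-1]

-1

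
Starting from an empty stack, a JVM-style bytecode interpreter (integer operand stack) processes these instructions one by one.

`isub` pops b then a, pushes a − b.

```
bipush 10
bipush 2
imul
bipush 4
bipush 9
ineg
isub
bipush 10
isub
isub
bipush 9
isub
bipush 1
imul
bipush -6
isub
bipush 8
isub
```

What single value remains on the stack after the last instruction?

bipush 10 → 10
bipush 2  → 10 2
imul      → 20
bipush 4  → 20 4
bipush 9  → 20 4 9
ineg      → 20 4 -9
isub      → 20 13
bipush 10 → 20 13 10
isub      → 20 3
isub      → 17
bipush 9  → 17 9
isub      → 8
bipush 1  → 8 1
imul      → 8
bipush -6 → 8 -6
isub      → 14
bipush 8  → 14 8
isub      → 6

6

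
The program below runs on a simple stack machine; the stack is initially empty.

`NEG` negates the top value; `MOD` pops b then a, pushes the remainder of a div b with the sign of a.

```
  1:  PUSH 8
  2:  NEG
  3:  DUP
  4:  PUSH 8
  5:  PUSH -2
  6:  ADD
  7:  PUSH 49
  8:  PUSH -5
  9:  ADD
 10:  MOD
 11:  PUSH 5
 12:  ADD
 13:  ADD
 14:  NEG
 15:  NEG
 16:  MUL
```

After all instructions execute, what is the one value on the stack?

-24

PUSH 8  → 8
NEG     → -8
DUP     → -8 -8
PUSH 8  → -8 -8 8
PUSH -2 → -8 -8 8 -2
ADD     → -8 -8 6
PUSH 49 → -8 -8 6 49
PUSH -5 → -8 -8 6 49 -5
ADD     → -8 -8 6 44
MOD     → -8 -8 6
PUSH 5  → -8 -8 6 5
ADD     → -8 -8 11
ADD     → -8 3
NEG     → -8 -3
NEG     → -8 3
MUL     → -24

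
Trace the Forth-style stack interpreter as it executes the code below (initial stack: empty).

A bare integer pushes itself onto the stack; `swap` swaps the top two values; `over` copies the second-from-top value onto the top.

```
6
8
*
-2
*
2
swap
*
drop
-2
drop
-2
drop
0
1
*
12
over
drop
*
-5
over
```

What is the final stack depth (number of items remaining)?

6     [6]
8     [6, 8]
*     [48]
-2    [48, -2]
*     [-96]
2     [-96, 2]
swap  [2, -96]
*     [-192]
drop  []
-2    [-2]
drop  []
-2    [-2]
drop  []
0     [0]
1     [0, 1]
*     [0]
12    [0, 12]
over  [0, 12, 0]
drop  [0, 12]
*     [0]
-5    [0, -5]
over  [0, -5, 0]

3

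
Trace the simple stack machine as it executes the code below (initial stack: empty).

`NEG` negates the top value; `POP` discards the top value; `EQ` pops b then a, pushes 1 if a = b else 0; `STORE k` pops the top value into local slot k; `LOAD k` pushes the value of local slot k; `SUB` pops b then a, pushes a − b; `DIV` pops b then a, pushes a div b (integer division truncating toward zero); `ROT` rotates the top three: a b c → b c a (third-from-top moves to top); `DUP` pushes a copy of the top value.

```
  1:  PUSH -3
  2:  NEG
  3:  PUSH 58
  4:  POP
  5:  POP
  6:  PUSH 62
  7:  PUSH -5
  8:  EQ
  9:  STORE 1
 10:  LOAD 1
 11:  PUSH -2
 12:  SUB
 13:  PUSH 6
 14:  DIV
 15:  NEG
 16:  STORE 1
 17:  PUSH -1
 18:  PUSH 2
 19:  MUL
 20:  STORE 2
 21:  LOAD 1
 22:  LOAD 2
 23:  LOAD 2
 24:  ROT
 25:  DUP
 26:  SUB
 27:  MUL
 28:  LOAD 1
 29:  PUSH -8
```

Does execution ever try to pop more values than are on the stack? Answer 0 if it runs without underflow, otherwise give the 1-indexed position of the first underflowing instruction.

0

PUSH -3 : -3
NEG     : 3
PUSH 58 : 3 58
POP     : 3
POP     : (empty)
PUSH 62 : 62
PUSH -5 : 62 -5
EQ      : 0
STORE 1 : (empty)
LOAD 1  : 0
PUSH -2 : 0 -2
SUB     : 2
PUSH 6  : 2 6
DIV     : 0
NEG     : 0
STORE 1 : (empty)
PUSH -1 : -1
PUSH 2  : -1 2
MUL     : -2
STORE 2 : (empty)
LOAD 1  : 0
LOAD 2  : 0 -2
LOAD 2  : 0 -2 -2
ROT     : -2 -2 0
DUP     : -2 -2 0 0
SUB     : -2 -2 0
MUL     : -2 0
LOAD 1  : -2 0 0
PUSH -8 : -2 0 0 -8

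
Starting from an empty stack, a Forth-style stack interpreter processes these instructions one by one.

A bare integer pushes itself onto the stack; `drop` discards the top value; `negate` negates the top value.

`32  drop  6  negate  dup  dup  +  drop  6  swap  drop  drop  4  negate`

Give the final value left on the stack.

-4

32     -> [32]
drop   -> []
6      -> [6]
negate -> [-6]
dup    -> [-6, -6]
dup    -> [-6, -6, -6]
+      -> [-6, -12]
drop   -> [-6]
6      -> [-6, 6]
swap   -> [6, -6]
drop   -> [6]
drop   -> []
4      -> [4]
negate -> [-4]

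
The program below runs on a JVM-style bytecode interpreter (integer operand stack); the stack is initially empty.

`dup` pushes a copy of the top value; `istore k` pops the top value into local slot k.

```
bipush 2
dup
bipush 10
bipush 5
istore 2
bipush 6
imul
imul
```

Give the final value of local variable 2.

5

bipush 2   2
dup        2 2
bipush 10  2 2 10
bipush 5   2 2 10 5
istore 2   2 2 10
bipush 6   2 2 10 6
imul       2 2 60
imul       2 120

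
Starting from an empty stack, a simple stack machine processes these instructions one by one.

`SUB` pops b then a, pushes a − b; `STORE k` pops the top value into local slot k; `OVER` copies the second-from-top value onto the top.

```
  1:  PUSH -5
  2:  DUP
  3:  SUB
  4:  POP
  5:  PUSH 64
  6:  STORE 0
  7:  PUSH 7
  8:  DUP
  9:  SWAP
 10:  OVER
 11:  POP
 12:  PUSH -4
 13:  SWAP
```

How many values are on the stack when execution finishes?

3

PUSH -5 : -5
DUP     : -5 -5
SUB     : 0
POP     : (empty)
PUSH 64 : 64
STORE 0 : (empty)
PUSH 7  : 7
DUP     : 7 7
SWAP    : 7 7
OVER    : 7 7 7
POP     : 7 7
PUSH -4 : 7 7 -4
SWAP    : 7 -4 7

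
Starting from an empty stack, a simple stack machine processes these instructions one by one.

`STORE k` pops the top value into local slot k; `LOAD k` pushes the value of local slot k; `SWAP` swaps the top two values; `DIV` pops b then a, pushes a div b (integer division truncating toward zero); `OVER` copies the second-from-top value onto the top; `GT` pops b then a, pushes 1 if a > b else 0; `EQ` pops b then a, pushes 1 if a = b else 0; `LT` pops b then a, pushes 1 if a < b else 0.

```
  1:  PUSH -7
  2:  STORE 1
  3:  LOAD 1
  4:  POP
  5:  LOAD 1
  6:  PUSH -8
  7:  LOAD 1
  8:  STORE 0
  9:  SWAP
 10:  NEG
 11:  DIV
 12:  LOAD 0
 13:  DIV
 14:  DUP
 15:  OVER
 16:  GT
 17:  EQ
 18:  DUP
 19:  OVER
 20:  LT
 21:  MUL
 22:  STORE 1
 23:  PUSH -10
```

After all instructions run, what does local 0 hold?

PUSH -7   [-7]
STORE 1   []
LOAD 1    [-7]
POP       []
LOAD 1    [-7]
PUSH -8   [-7, -8]
LOAD 1    [-7, -8, -7]
STORE 0   [-7, -8]
SWAP      [-8, -7]
NEG       [-8, 7]
DIV       [-1]
LOAD 0    [-1, -7]
DIV       [0]
DUP       [0, 0]
OVER      [0, 0, 0]
GT        [0, 0]
EQ        [1]
DUP       [1, 1]
OVER      [1, 1, 1]
LT        [1, 0]
MUL       [0]
STORE 1   []
PUSH -10  [-10]

-7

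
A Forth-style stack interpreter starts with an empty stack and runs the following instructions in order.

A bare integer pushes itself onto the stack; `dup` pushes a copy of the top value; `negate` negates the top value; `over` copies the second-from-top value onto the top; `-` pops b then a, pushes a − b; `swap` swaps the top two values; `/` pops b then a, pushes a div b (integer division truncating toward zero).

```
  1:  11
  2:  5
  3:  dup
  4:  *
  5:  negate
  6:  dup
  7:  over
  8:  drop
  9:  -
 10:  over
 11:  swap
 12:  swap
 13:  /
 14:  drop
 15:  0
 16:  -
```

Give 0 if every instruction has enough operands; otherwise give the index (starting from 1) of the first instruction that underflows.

0

11     → [11]
5      → [11, 5]
dup    → [11, 5, 5]
*      → [11, 25]
negate → [11, -25]
dup    → [11, -25, -25]
over   → [11, -25, -25, -25]
drop   → [11, -25, -25]
-      → [11, 0]
over   → [11, 0, 11]
swap   → [11, 11, 0]
swap   → [11, 0, 11]
/      → [11, 0]
drop   → [11]
0      → [11, 0]
-      → [11]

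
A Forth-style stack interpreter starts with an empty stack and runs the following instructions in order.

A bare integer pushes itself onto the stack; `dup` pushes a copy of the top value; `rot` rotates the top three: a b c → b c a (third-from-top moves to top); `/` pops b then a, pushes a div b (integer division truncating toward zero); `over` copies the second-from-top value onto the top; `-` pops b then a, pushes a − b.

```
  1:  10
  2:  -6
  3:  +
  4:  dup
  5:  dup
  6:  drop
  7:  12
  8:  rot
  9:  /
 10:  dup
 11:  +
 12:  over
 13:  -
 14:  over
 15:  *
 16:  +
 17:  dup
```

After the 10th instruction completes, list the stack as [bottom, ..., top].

[4, 3, 3]

10   → 10
-6   → 10 -6
+    → 4
dup  → 4 4
dup  → 4 4 4
drop → 4 4
12   → 4 4 12
rot  → 4 12 4
/    → 4 3
dup  → 4 3 3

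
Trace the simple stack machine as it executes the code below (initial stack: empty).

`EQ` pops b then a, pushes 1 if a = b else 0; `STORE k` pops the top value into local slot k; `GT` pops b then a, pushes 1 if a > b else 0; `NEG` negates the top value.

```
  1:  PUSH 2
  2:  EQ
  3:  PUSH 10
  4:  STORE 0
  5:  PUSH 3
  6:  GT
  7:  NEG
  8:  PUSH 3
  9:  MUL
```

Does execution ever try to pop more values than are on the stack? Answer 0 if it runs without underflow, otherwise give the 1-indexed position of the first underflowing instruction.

2

PUSH 2  2
EQ  — needs 2 operands, stack has 1 → underflow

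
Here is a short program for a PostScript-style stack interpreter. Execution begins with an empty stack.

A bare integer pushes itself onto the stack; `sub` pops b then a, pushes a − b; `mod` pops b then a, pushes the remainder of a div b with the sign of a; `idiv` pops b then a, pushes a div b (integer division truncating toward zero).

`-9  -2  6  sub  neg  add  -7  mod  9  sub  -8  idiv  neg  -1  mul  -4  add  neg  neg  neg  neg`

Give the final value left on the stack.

-9   → [-9]
-2   → [-9, -2]
6    → [-9, -2, 6]
sub  → [-9, -8]
neg  → [-9, 8]
add  → [-1]
-7   → [-1, -7]
mod  → [-1]
9    → [-1, 9]
sub  → [-10]
-8   → [-10, -8]
idiv → [1]
neg  → [-1]
-1   → [-1, -1]
mul  → [1]
-4   → [1, -4]
add  → [-3]
neg  → [3]
neg  → [-3]
neg  → [3]
neg  → [-3]

-3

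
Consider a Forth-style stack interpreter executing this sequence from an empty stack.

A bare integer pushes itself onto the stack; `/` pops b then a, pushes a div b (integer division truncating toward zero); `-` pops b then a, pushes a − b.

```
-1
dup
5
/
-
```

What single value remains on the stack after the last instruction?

-1   -1
dup  -1 -1
5    -1 -1 5
/    -1 0
-    -1

-1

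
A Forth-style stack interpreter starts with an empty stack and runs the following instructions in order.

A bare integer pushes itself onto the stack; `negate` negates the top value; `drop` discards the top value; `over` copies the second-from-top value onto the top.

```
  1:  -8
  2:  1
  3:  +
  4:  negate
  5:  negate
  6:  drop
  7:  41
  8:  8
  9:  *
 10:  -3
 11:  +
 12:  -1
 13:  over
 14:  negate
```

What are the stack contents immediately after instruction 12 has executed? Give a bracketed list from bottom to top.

[325, -1]

-8      -8
1       -8 1
+       -7
negate  7
negate  -7
drop    (empty)
41      41
8       41 8
*       328
-3      328 -3
+       325
-1      325 -1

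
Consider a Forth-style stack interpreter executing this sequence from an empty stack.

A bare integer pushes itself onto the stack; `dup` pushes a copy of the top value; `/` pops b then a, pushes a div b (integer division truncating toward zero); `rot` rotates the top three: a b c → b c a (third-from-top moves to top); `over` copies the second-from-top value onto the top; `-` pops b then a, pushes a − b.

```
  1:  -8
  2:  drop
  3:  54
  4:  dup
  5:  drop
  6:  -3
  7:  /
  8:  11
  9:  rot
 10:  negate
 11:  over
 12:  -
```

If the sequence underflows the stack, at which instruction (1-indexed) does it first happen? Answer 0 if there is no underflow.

9

-8   -> [-8]
drop -> []
54   -> [54]
dup  -> [54, 54]
drop -> [54]
-3   -> [54, -3]
/    -> [-18]
11   -> [-18, 11]
rot  — needs 3 operands, stack has 2 → underflow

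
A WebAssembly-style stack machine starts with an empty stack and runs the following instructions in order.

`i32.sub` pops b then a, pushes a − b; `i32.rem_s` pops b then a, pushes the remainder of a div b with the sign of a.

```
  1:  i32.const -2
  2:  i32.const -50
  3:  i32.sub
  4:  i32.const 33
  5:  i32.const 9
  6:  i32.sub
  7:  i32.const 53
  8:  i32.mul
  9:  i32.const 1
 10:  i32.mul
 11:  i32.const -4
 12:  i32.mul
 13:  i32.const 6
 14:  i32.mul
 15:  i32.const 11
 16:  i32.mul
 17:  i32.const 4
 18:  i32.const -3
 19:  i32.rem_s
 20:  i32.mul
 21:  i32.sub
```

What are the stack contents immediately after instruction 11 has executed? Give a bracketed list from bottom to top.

i32.const -2  → -2
i32.const -50 → -2 -50
i32.sub       → 48
i32.const 33  → 48 33
i32.const 9   → 48 33 9
i32.sub       → 48 24
i32.const 53  → 48 24 53
i32.mul       → 48 1272
i32.const 1   → 48 1272 1
i32.mul       → 48 1272
i32.const -4  → 48 1272 -4

[48, 1272, -4]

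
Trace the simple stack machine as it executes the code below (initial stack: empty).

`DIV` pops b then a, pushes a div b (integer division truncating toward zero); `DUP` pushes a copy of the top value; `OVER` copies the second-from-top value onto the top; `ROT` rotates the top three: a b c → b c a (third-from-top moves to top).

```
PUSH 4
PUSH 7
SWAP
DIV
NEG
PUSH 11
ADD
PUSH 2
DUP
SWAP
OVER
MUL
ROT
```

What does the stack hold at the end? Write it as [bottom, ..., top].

PUSH 4  -> [4]
PUSH 7  -> [4, 7]
SWAP    -> [7, 4]
DIV     -> [1]
NEG     -> [-1]
PUSH 11 -> [-1, 11]
ADD     -> [10]
PUSH 2  -> [10, 2]
DUP     -> [10, 2, 2]
SWAP    -> [10, 2, 2]
OVER    -> [10, 2, 2, 2]
MUL     -> [10, 2, 4]
ROT     -> [2, 4, 10]

[2, 4, 10]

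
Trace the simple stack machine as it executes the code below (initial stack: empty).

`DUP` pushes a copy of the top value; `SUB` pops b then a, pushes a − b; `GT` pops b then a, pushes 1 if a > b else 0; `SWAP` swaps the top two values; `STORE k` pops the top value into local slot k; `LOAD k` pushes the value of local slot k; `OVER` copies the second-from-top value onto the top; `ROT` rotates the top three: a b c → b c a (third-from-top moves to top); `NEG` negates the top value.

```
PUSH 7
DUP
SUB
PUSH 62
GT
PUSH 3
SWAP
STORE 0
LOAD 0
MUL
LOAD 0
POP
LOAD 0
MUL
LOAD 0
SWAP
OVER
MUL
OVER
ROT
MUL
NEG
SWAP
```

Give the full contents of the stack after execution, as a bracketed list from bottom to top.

[0, 0]

PUSH 7   [7]
DUP      [7, 7]
SUB      [0]
PUSH 62  [0, 62]
GT       [0]
PUSH 3   [0, 3]
SWAP     [3, 0]
STORE 0  [3]
LOAD 0   [3, 0]
MUL      [0]
LOAD 0   [0, 0]
POP      [0]
LOAD 0   [0, 0]
MUL      [0]
LOAD 0   [0, 0]
SWAP     [0, 0]
OVER     [0, 0, 0]
MUL      [0, 0]
OVER     [0, 0, 0]
ROT      [0, 0, 0]
MUL      [0, 0]
NEG      [0, 0]
SWAP     [0, 0]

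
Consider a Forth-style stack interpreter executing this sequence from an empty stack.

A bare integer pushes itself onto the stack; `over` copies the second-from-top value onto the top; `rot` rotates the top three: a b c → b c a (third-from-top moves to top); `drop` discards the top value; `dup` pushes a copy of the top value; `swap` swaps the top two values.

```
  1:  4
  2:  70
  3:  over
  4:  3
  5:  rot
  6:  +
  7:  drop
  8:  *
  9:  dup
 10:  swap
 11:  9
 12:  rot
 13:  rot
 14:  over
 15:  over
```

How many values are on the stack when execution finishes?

4    : 4
70   : 4 70
over : 4 70 4
3    : 4 70 4 3
rot  : 4 4 3 70
+    : 4 4 73
drop : 4 4
*    : 16
dup  : 16 16
swap : 16 16
9    : 16 16 9
rot  : 16 9 16
rot  : 9 16 16
over : 9 16 16 16
over : 9 16 16 16 16

5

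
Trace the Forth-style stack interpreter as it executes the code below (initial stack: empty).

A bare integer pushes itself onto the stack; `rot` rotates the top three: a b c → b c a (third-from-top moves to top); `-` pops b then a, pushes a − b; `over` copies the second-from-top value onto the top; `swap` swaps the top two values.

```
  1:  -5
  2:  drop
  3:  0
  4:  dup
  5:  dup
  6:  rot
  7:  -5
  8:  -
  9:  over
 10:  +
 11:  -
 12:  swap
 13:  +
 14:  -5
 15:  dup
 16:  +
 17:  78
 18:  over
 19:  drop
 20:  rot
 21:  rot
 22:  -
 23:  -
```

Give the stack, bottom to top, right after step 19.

-5   -> [-5]
drop -> []
0    -> [0]
dup  -> [0, 0]
dup  -> [0, 0, 0]
rot  -> [0, 0, 0]
-5   -> [0, 0, 0, -5]
-    -> [0, 0, 5]
over -> [0, 0, 5, 0]
+    -> [0, 0, 5]
-    -> [0, -5]
swap -> [-5, 0]
+    -> [-5]
-5   -> [-5, -5]
dup  -> [-5, -5, -5]
+    -> [-5, -10]
78   -> [-5, -10, 78]
over -> [-5, -10, 78, -10]
drop -> [-5, -10, 78]

[-5, -10, 78]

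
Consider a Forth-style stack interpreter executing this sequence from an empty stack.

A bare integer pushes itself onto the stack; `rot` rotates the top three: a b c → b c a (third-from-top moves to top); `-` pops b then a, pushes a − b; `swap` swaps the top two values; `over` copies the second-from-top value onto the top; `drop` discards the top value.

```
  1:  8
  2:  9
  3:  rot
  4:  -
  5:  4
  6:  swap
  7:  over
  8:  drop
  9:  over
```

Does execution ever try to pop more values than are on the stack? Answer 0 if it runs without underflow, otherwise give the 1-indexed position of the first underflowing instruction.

8 → [8]
9 → [8, 9]
rot  — needs 3 operands, stack has 2 → underflow

3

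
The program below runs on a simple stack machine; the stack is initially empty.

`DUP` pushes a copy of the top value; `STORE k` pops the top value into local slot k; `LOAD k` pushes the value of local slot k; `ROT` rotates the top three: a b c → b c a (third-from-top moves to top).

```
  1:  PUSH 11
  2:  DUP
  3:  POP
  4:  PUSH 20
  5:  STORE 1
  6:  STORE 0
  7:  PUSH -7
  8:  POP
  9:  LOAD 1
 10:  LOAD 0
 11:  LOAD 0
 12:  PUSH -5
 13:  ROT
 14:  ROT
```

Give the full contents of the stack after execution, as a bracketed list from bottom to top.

PUSH 11 → 11
DUP     → 11 11
POP     → 11
PUSH 20 → 11 20
STORE 1 → 11
STORE 0 → (empty)
PUSH -7 → -7
POP     → (empty)
LOAD 1  → 20
LOAD 0  → 20 11
LOAD 0  → 20 11 11
PUSH -5 → 20 11 11 -5
ROT     → 20 11 -5 11
ROT     → 20 -5 11 11

[20, -5, 11, 11]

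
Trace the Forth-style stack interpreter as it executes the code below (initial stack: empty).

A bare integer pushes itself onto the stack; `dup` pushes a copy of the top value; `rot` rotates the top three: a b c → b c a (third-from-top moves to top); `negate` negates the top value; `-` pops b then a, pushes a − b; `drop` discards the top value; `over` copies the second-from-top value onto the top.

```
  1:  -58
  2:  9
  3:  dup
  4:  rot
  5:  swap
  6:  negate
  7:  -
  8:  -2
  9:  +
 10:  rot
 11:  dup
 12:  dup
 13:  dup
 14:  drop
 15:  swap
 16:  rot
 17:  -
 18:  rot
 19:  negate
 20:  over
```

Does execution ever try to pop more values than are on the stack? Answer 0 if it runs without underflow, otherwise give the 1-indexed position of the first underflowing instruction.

10

-58     -58
9       -58 9
dup     -58 9 9
rot     9 9 -58
swap    9 -58 9
negate  9 -58 -9
-       9 -49
-2      9 -49 -2
+       9 -51
rot  — needs 3 operands, stack has 2 → underflow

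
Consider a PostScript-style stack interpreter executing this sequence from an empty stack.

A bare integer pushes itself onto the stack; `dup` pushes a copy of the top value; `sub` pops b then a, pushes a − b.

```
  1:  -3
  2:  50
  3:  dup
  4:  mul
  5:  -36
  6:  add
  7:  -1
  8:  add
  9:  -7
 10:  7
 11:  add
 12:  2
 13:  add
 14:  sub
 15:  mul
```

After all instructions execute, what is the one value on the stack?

-3  -> [-3]
50  -> [-3, 50]
dup -> [-3, 50, 50]
mul -> [-3, 2500]
-36 -> [-3, 2500, -36]
add -> [-3, 2464]
-1  -> [-3, 2464, -1]
add -> [-3, 2463]
-7  -> [-3, 2463, -7]
7   -> [-3, 2463, -7, 7]
add -> [-3, 2463, 0]
2   -> [-3, 2463, 0, 2]
add -> [-3, 2463, 2]
sub -> [-3, 2461]
mul -> [-7383]

-7383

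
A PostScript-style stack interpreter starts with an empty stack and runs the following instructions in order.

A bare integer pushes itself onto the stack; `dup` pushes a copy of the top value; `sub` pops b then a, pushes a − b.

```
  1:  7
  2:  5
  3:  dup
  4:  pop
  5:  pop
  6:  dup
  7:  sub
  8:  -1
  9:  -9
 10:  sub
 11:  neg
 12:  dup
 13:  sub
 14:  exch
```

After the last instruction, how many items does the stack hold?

7    -> 7
5    -> 7 5
dup  -> 7 5 5
pop  -> 7 5
pop  -> 7
dup  -> 7 7
sub  -> 0
-1   -> 0 -1
-9   -> 0 -1 -9
sub  -> 0 8
neg  -> 0 -8
dup  -> 0 -8 -8
sub  -> 0 0
exch -> 0 0

2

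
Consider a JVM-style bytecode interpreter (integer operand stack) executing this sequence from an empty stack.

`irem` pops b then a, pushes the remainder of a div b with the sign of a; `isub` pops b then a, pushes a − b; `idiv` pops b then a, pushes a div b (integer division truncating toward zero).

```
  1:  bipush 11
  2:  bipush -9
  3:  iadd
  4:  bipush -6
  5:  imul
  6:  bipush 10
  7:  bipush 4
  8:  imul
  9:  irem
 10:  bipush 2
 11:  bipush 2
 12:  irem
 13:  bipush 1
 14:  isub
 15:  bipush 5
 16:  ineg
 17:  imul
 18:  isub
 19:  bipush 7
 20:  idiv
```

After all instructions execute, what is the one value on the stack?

bipush 11  [11]
bipush -9  [11, -9]
iadd       [2]
bipush -6  [2, -6]
imul       [-12]
bipush 10  [-12, 10]
bipush 4   [-12, 10, 4]
imul       [-12, 40]
irem       [-12]
bipush 2   [-12, 2]
bipush 2   [-12, 2, 2]
irem       [-12, 0]
bipush 1   [-12, 0, 1]
isub       [-12, -1]
bipush 5   [-12, -1, 5]
ineg       [-12, -1, -5]
imul       [-12, 5]
isub       [-17]
bipush 7   [-17, 7]
idiv       [-2]

-2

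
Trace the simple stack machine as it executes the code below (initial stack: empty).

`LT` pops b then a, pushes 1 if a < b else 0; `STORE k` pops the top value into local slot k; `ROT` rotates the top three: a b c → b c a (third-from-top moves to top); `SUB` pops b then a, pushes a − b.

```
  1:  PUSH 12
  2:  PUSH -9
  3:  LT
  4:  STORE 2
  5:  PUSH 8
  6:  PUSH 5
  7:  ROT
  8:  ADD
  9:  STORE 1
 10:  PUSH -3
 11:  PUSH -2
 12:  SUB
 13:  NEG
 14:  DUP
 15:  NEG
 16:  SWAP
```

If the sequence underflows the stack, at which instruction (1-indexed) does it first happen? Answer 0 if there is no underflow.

7

PUSH 12  [12]
PUSH -9  [12, -9]
LT       [0]
STORE 2  []
PUSH 8   [8]
PUSH 5   [8, 5]
ROT  — needs 3 operands, stack has 2 → underflow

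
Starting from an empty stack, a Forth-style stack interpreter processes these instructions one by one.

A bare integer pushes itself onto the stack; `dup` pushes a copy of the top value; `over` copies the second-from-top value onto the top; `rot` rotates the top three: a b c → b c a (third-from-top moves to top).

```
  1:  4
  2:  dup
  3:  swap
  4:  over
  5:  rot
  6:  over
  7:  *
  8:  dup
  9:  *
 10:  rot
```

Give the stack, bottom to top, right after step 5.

[4, 4, 4]

4    -> [4]
dup  -> [4, 4]
swap -> [4, 4]
over -> [4, 4, 4]
rot  -> [4, 4, 4]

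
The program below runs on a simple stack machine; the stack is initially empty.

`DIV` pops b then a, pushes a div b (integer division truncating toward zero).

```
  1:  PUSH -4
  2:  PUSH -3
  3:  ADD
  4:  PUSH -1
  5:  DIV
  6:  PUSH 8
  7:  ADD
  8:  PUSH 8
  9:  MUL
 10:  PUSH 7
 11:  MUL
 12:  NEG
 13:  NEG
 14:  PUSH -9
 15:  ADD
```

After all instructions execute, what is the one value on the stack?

PUSH -4 : [-4]
PUSH -3 : [-4, -3]
ADD     : [-7]
PUSH -1 : [-7, -1]
DIV     : [7]
PUSH 8  : [7, 8]
ADD     : [15]
PUSH 8  : [15, 8]
MUL     : [120]
PUSH 7  : [120, 7]
MUL     : [840]
NEG     : [-840]
NEG     : [840]
PUSH -9 : [840, -9]
ADD     : [831]

831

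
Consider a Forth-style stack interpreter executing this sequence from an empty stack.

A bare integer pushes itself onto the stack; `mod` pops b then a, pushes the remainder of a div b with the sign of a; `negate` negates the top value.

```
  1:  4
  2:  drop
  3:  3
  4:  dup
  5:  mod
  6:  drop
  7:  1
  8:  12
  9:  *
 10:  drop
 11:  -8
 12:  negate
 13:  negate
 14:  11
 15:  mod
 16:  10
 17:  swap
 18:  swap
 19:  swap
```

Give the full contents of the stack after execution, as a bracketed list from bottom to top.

4      : [4]
drop   : []
3      : [3]
dup    : [3, 3]
mod    : [0]
drop   : []
1      : [1]
12     : [1, 12]
*      : [12]
drop   : []
-8     : [-8]
negate : [8]
negate : [-8]
11     : [-8, 11]
mod    : [-8]
10     : [-8, 10]
swap   : [10, -8]
swap   : [-8, 10]
swap   : [10, -8]

[10, -8]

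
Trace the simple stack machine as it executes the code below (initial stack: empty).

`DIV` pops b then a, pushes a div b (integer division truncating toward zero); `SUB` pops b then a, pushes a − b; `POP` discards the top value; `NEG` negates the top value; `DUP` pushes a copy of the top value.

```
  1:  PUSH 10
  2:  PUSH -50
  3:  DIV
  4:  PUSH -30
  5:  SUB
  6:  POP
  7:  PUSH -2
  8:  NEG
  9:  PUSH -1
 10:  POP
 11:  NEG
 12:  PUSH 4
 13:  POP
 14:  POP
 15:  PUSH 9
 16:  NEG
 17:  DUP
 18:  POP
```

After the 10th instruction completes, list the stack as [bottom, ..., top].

[2]

PUSH 10   [10]
PUSH -50  [10, -50]
DIV       [0]
PUSH -30  [0, -30]
SUB       [30]
POP       []
PUSH -2   [-2]
NEG       [2]
PUSH -1   [2, -1]
POP       [2]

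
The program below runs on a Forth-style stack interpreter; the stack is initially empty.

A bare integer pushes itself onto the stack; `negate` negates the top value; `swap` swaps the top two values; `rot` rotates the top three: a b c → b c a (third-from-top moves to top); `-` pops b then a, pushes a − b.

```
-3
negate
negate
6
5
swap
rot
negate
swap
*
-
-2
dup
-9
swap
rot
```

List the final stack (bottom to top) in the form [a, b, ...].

-3     -> -3
negate -> 3
negate -> -3
6      -> -3 6
5      -> -3 6 5
swap   -> -3 5 6
rot    -> 5 6 -3
negate -> 5 6 3
swap   -> 5 3 6
*      -> 5 18
-      -> -13
-2     -> -13 -2
dup    -> -13 -2 -2
-9     -> -13 -2 -2 -9
swap   -> -13 -2 -9 -2
rot    -> -13 -9 -2 -2

[-13, -9, -2, -2]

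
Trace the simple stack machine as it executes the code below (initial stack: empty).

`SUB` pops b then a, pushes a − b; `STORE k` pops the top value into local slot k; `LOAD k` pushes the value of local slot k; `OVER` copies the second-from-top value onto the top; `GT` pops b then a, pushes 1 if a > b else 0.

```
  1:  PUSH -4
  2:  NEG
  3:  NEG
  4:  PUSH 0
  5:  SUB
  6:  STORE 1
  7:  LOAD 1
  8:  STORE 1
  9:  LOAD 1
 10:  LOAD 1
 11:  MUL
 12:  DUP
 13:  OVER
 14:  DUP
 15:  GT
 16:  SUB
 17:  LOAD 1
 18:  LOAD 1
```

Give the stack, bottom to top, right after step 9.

[-4]

PUSH -4 -> -4
NEG     -> 4
NEG     -> -4
PUSH 0  -> -4 0
SUB     -> -4
STORE 1 -> (empty)
LOAD 1  -> -4
STORE 1 -> (empty)
LOAD 1  -> -4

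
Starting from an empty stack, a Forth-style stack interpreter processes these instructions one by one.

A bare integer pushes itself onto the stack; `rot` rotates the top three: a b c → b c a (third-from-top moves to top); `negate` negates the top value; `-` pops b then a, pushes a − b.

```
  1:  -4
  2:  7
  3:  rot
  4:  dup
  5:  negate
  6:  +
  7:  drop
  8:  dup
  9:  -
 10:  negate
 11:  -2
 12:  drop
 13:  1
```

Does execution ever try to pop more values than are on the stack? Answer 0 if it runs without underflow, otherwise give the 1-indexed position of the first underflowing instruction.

3

-4  [-4]
7   [-4, 7]
rot  — needs 3 operands, stack has 2 → underflow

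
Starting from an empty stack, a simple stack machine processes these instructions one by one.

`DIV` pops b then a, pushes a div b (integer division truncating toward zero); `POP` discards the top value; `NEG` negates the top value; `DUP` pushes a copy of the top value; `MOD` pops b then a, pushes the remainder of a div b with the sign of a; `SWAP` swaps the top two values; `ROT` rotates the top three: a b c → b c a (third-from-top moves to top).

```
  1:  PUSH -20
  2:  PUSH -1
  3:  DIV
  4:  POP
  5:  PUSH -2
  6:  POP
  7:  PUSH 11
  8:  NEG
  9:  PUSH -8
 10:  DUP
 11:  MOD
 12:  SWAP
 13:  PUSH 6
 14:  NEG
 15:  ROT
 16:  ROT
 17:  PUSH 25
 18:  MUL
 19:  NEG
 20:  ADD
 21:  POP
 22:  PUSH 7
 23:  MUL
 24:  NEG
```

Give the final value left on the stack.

42

PUSH -20 -> [-20]
PUSH -1  -> [-20, -1]
DIV      -> [20]
POP      -> []
PUSH -2  -> [-2]
POP      -> []
PUSH 11  -> [11]
NEG      -> [-11]
PUSH -8  -> [-11, -8]
DUP      -> [-11, -8, -8]
MOD      -> [-11, 0]
SWAP     -> [0, -11]
PUSH 6   -> [0, -11, 6]
NEG      -> [0, -11, -6]
ROT      -> [-11, -6, 0]
ROT      -> [-6, 0, -11]
PUSH 25  -> [-6, 0, -11, 25]
MUL      -> [-6, 0, -275]
NEG      -> [-6, 0, 275]
ADD      -> [-6, 275]
POP      -> [-6]
PUSH 7   -> [-6, 7]
MUL      -> [-42]
NEG      -> [42]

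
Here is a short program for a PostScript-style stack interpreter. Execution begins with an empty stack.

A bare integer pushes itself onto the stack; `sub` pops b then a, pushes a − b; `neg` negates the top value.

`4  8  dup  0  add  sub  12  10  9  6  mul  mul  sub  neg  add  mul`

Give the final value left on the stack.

2112

4   -> [4]
8   -> [4, 8]
dup -> [4, 8, 8]
0   -> [4, 8, 8, 0]
add -> [4, 8, 8]
sub -> [4, 0]
12  -> [4, 0, 12]
10  -> [4, 0, 12, 10]
9   -> [4, 0, 12, 10, 9]
6   -> [4, 0, 12, 10, 9, 6]
mul -> [4, 0, 12, 10, 54]
mul -> [4, 0, 12, 540]
sub -> [4, 0, -528]
neg -> [4, 0, 528]
add -> [4, 528]
mul -> [2112]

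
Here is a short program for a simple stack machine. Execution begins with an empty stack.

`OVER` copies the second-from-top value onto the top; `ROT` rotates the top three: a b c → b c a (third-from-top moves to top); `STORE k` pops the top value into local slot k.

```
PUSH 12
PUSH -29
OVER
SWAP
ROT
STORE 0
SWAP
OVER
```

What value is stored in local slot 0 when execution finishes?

12

PUSH 12  → [12]
PUSH -29 → [12, -29]
OVER     → [12, -29, 12]
SWAP     → [12, 12, -29]
ROT      → [12, -29, 12]
STORE 0  → [12, -29]
SWAP     → [-29, 12]
OVER     → [-29, 12, -29]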